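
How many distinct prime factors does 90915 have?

90915 = 3 · 30305
30305 = 5 · 6061
6061 = 11 · 551
551 = 19 · 29
90915 = 3 · 5 · 11 · 19 · 29, which has 5 distinct prime factors.

5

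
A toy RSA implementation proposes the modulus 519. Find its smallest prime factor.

3

519 is odd.
Digit sum 15, divisible by 3.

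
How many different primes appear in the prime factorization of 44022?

5

44022 = 2 · 22011
22011 = 3 · 7337
7337 = 11 · 667
667 = 23 · 29
44022 = 2 · 3 · 11 · 23 · 29, which has 5 distinct prime factors.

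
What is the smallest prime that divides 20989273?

20989273 is odd.
Digit sum 40, not divisible by 3.
Ends in 3: not divisible by 5.
7: 20989273 = 7·2998467 + 4
11: 20989273 = 11·1908115 + 8
13: 20989273 = 13·1614559 + 6
17: 20989273 = 17·1234663 + 2
19: 20989273 = 19·1104698 + 11
23: 20989273 = 23·912577 + 2
29: 20989273 = 29·723768 + 1
31: 20989273 = 31·677073 + 10
37: 20989273 = 37·567277 + 24
41: 20989273 = 41·511933 + 20
43: 20989273 = 43·488122 + 27
47: 20989273 = 47·446580 + 13
53: 20989273 = 53·396024 + 1
59: 20989273 = 59·355750 + 23
61: 20989273 = 61·344086 + 27
67: 20989273 = 67·313272 + 49
71: 20989273 = 71·295623 + 40
73: 20989273 = 73·287524 + 21
79: 20989273 = 79·265687

79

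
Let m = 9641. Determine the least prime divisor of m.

31

9641 is odd.
Digit sum 20, not divisible by 3.
Ends in 1: not divisible by 5.
7: 9641 = 7·1377 + 2
11: 9641 = 11·876 + 5
13: 9641 = 13·741 + 8
17: 9641 = 17·567 + 2
19: 9641 = 19·507 + 8
23: 9641 = 23·419 + 4
29: 9641 = 29·332 + 13
31: 9641 = 31·311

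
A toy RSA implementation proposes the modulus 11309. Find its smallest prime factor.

43

11309 is odd.
Digit sum 14, not divisible by 3.
Ends in 9: not divisible by 5.
7: 11309 = 7·1615 + 4
11: 11309 = 11·1028 + 1
13: 11309 = 13·869 + 12
17: 11309 = 17·665 + 4
19: 11309 = 19·595 + 4
23: 11309 = 23·491 + 16
29: 11309 = 29·389 + 28
31: 11309 = 31·364 + 25
37: 11309 = 37·305 + 24
41: 11309 = 41·275 + 34
43: 11309 = 43·263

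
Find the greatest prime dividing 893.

893 = 19 · 47
47 is prime.
So 893 = 19 · 47; the largest prime factor is 47.

47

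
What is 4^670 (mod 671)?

4^1 ≡ 4 (mod 671)
4^2 ≡ 4^2 = 16 ≡ 16 (mod 671)
4^4 ≡ 16^2 = 256 ≡ 256 (mod 671)
4^8 ≡ 256^2 = 65536 ≡ 449 (mod 671)
4^16 ≡ 449^2 = 201601 ≡ 301 (mod 671)
4^32 ≡ 301^2 = 90601 ≡ 16 (mod 671)
4^64 ≡ 16^2 = 256 ≡ 256 (mod 671)
4^128 ≡ 256^2 = 65536 ≡ 449 (mod 671)
4^256 ≡ 449^2 = 201601 ≡ 301 (mod 671)
4^512 ≡ 301^2 = 90601 ≡ 16 (mod 671)
670 = 512 + 128 + 16 + 8 + 4 + 2 in binary powers of 2.
So 4^670 ≡ 16 · 449 · 301 · 449 · 256 · 16 ≡ 474 (mod 671).
Since 474 ≠ 1, base 4 is a Fermat witness: 671 is composite.

474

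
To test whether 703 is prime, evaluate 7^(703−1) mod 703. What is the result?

1

7^1 ≡ 7 (mod 703)
7^2 ≡ 7^2 = 49 ≡ 49 (mod 703)
7^4 ≡ 49^2 = 2401 ≡ 292 (mod 703)
7^8 ≡ 292^2 = 85264 ≡ 201 (mod 703)
7^16 ≡ 201^2 = 40401 ≡ 330 (mod 703)
7^32 ≡ 330^2 = 108900 ≡ 638 (mod 703)
7^64 ≡ 638^2 = 407044 ≡ 7 (mod 703)
7^128 ≡ 7^2 = 49 ≡ 49 (mod 703)
7^256 ≡ 49^2 = 2401 ≡ 292 (mod 703)
7^512 ≡ 292^2 = 85264 ≡ 201 (mod 703)
702 = 512 + 128 + 32 + 16 + 8 + 4 + 2 in binary powers of 2.
So 7^702 ≡ 201 · 49 · 638 · 330 · 201 · 292 · 49 ≡ 1 (mod 703).
Since the result is 1, base 7 gives no evidence that 703 is composite.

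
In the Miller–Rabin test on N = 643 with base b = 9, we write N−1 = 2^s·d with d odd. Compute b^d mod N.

643 − 1 = 642 = 2^1 · 321, so d = 321.
9^1 ≡ 9 (mod 643)
9^2 ≡ 9^2 = 81 ≡ 81 (mod 643)
9^4 ≡ 81^2 = 6561 ≡ 131 (mod 643)
9^8 ≡ 131^2 = 17161 ≡ 443 (mod 643)
9^16 ≡ 443^2 = 196249 ≡ 134 (mod 643)
9^32 ≡ 134^2 = 17956 ≡ 595 (mod 643)
9^64 ≡ 595^2 = 354025 ≡ 375 (mod 643)
9^128 ≡ 375^2 = 140625 ≡ 451 (mod 643)
9^256 ≡ 451^2 = 203401 ≡ 213 (mod 643)
321 = 256 + 64 + 1 in binary powers of 2.
So 9^321 ≡ 213 · 375 · 9 ≡ 1 (mod 643).
Since 9^d ≡ 1 (mod 643), base 9 does not prove 643 composite.

1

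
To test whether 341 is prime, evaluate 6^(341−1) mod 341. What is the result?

6^1 ≡ 6 (mod 341)
6^2 ≡ 6^2 = 36 ≡ 36 (mod 341)
6^4 ≡ 36^2 = 1296 ≡ 273 (mod 341)
6^8 ≡ 273^2 = 74529 ≡ 191 (mod 341)
6^16 ≡ 191^2 = 36481 ≡ 335 (mod 341)
6^32 ≡ 335^2 = 112225 ≡ 36 (mod 341)
6^64 ≡ 36^2 = 1296 ≡ 273 (mod 341)
6^128 ≡ 273^2 = 74529 ≡ 191 (mod 341)
6^256 ≡ 191^2 = 36481 ≡ 335 (mod 341)
340 = 256 + 64 + 16 + 4 in binary powers of 2.
So 6^340 ≡ 335 · 273 · 335 · 273 ≡ 56 (mod 341).
Since 56 ≠ 1, base 6 is a Fermat witness: 341 is composite.

56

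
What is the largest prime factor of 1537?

53

1537 = 29 · 53
53 is prime.
So 1537 = 29 · 53; the largest prime factor is 53.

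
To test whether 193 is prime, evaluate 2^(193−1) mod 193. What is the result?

2^1 ≡ 2 (mod 193)
2^2 ≡ 2^2 = 4 ≡ 4 (mod 193)
2^4 ≡ 4^2 = 16 ≡ 16 (mod 193)
2^8 ≡ 16^2 = 256 ≡ 63 (mod 193)
2^16 ≡ 63^2 = 3969 ≡ 109 (mod 193)
2^32 ≡ 109^2 = 11881 ≡ 108 (mod 193)
2^64 ≡ 108^2 = 11664 ≡ 84 (mod 193)
2^128 ≡ 84^2 = 7056 ≡ 108 (mod 193)
192 = 128 + 64 in binary powers of 2.
So 2^192 ≡ 108 · 84 ≡ 1 (mod 193).
Since the result is 1, base 2 gives no evidence that 193 is composite.

1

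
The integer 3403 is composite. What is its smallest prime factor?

3403 is odd.
Digit sum 10, not divisible by 3.
Ends in 3: not divisible by 5.
7: 3403 = 7·486 + 1
11: 3403 = 11·309 + 4
13: 3403 = 13·261 + 10
17: 3403 = 17·200 + 3
19: 3403 = 19·179 + 2
23: 3403 = 23·147 + 22
29: 3403 = 29·117 + 10
31: 3403 = 31·109 + 24
37: 3403 = 37·91 + 36
41: 3403 = 41·83

41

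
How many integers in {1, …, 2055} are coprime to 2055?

Factor: 2055 = 3 · 5 · 137.
φ(2055) = (3−1) · (5−1) · (137−1) = 2 · 4 · 136 = 1088.

1088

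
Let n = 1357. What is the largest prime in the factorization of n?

59

1357 = 23 · 59
59 is prime.
So 1357 = 23 · 59; the largest prime factor is 59.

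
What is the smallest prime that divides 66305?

66305 is odd.
Digit sum 20, not divisible by 3.
Ends in 5: divisible by 5.

5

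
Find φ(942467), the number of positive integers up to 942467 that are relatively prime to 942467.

907200

Factor: 942467 = 41 · 127 · 181.
φ(942467) = (41−1) · (127−1) · (181−1) = 40 · 126 · 180 = 907200.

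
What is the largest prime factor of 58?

29

58 = 2 · 29
29 is prime.
So 58 = 2 · 29; the largest prime factor is 29.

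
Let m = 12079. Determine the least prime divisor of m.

12079 is odd.
Digit sum 19, not divisible by 3.
Ends in 9: not divisible by 5.
7: 12079 = 7·1725 + 4
11: 12079 = 11·1098 + 1
13: 12079 = 13·929 + 2
17: 12079 = 17·710 + 9
19: 12079 = 19·635 + 14
23: 12079 = 23·525 + 4
29: 12079 = 29·416 + 15
31: 12079 = 31·389 + 20
37: 12079 = 37·326 + 17
41: 12079 = 41·294 + 25
43: 12079 = 43·280 + 39
47: 12079 = 47·257

47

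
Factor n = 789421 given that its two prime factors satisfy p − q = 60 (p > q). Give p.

919

Since p = q + 60, we have 789421 = q(q + 60), so q² + 60q − 789421 = 0.
Discriminant: 60² + 4·789421 = 3600 + 3157684 = 3161284; √3161284 = 1778.
q = (−60 + 1778)/2 = 859, and p = q + 60 = 919.
Check: 859 · 919 = 789421.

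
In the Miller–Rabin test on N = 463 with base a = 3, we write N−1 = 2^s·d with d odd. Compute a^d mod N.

462

463 − 1 = 462 = 2^1 · 231, so d = 231.
3^1 ≡ 3 (mod 463)
3^2 ≡ 3^2 = 9 ≡ 9 (mod 463)
3^4 ≡ 9^2 = 81 ≡ 81 (mod 463)
3^8 ≡ 81^2 = 6561 ≡ 79 (mod 463)
3^16 ≡ 79^2 = 6241 ≡ 222 (mod 463)
3^32 ≡ 222^2 = 49284 ≡ 206 (mod 463)
3^64 ≡ 206^2 = 42436 ≡ 303 (mod 463)
3^128 ≡ 303^2 = 91809 ≡ 135 (mod 463)
231 = 128 + 64 + 32 + 4 + 2 + 1 in binary powers of 2.
So 3^231 ≡ 135 · 303 · 206 · 81 · 9 · 3 ≡ 462 (mod 463).
Since 3^d ≡ 462 (mod 463), base 3 does not prove 463 composite.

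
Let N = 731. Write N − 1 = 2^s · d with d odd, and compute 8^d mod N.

94

731 − 1 = 730 = 2^1 · 365, so d = 365.
8^1 ≡ 8 (mod 731)
8^2 ≡ 8^2 = 64 ≡ 64 (mod 731)
8^4 ≡ 64^2 = 4096 ≡ 441 (mod 731)
8^8 ≡ 441^2 = 194481 ≡ 35 (mod 731)
8^16 ≡ 35^2 = 1225 ≡ 494 (mod 731)
8^32 ≡ 494^2 = 244036 ≡ 613 (mod 731)
8^64 ≡ 613^2 = 375769 ≡ 35 (mod 731)
8^128 ≡ 35^2 = 1225 ≡ 494 (mod 731)
8^256 ≡ 494^2 = 244036 ≡ 613 (mod 731)
365 = 256 + 64 + 32 + 8 + 4 + 1 in binary powers of 2.
So 8^365 ≡ 613 · 35 · 613 · 35 · 441 · 8 ≡ 94 (mod 731).
Squaring chain: 94; never reaches −1, so base 8 is a Miller–Rabin witness that 731 is composite.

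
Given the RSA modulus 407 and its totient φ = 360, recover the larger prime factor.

37

φ(n) = (p−1)(q−1) = n − (p+q) + 1, so p + q = 407 − 360 + 1 = 48.
p and q are the roots of t² − 48t + 407 = 0.
Discriminant: 48² − 4·407 = 2304 − 1628 = 676; √676 = 26.
q = (48 − 26)/2 = 11, p = (48 + 26)/2 = 37.
Check: 11 · 37 = 407.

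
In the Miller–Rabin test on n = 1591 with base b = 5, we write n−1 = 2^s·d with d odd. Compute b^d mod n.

1591 − 1 = 1590 = 2^1 · 795, so d = 795.
5^1 ≡ 5 (mod 1591)
5^2 ≡ 5^2 = 25 ≡ 25 (mod 1591)
5^4 ≡ 25^2 = 625 ≡ 625 (mod 1591)
5^8 ≡ 625^2 = 390625 ≡ 830 (mod 1591)
5^16 ≡ 830^2 = 688900 ≡ 1588 (mod 1591)
5^32 ≡ 1588^2 = 2521744 ≡ 9 (mod 1591)
5^64 ≡ 9^2 = 81 ≡ 81 (mod 1591)
5^128 ≡ 81^2 = 6561 ≡ 197 (mod 1591)
5^256 ≡ 197^2 = 38809 ≡ 625 (mod 1591)
5^512 ≡ 625^2 = 390625 ≡ 830 (mod 1591)
795 = 512 + 256 + 16 + 8 + 2 + 1 in binary powers of 2.
So 5^795 ≡ 830 · 625 · 1588 · 830 · 25 · 5 ≡ 1494 (mod 1591).
Squaring chain: 1494; never reaches −1, so base 5 is a Miller–Rabin witness that 1591 is composite.

1494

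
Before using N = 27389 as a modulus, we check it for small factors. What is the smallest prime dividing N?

27389 is odd.
Digit sum 29, not divisible by 3.
Ends in 9: not divisible by 5.
7: 27389 = 7·3912 + 5
11: 27389 = 11·2489 + 10
13: 27389 = 13·2106 + 11
17: 27389 = 17·1611 + 2
19: 27389 = 19·1441 + 10
23: 27389 = 23·1190 + 19
29: 27389 = 29·944 + 13
31: 27389 = 31·883 + 16
37: 27389 = 37·740 + 9
41: 27389 = 41·668 + 1
43: 27389 = 43·636 + 41
47: 27389 = 47·582 + 35
53: 27389 = 53·516 + 41
59: 27389 = 59·464 + 13
61: 27389 = 61·449

61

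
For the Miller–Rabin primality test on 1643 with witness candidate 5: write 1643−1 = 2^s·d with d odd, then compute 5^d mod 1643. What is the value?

273

1643 − 1 = 1642 = 2^1 · 821, so d = 821.
5^1 ≡ 5 (mod 1643)
5^2 ≡ 5^2 = 25 ≡ 25 (mod 1643)
5^4 ≡ 25^2 = 625 ≡ 625 (mod 1643)
5^8 ≡ 625^2 = 390625 ≡ 1234 (mod 1643)
5^16 ≡ 1234^2 = 1522756 ≡ 1338 (mod 1643)
5^32 ≡ 1338^2 = 1790244 ≡ 1017 (mod 1643)
5^64 ≡ 1017^2 = 1034289 ≡ 842 (mod 1643)
5^128 ≡ 842^2 = 708964 ≡ 831 (mod 1643)
5^256 ≡ 831^2 = 690561 ≡ 501 (mod 1643)
5^512 ≡ 501^2 = 251001 ≡ 1265 (mod 1643)
821 = 512 + 256 + 32 + 16 + 4 + 1 in binary powers of 2.
So 5^821 ≡ 1265 · 501 · 1017 · 1338 · 625 · 5 ≡ 273 (mod 1643).
Squaring chain: 273; never reaches −1, so base 5 is a Miller–Rabin witness that 1643 is composite.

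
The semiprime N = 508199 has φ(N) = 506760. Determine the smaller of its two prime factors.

619

φ(n) = (p−1)(q−1) = n − (p+q) + 1, so p + q = 508199 − 506760 + 1 = 1440.
p and q are the roots of t² − 1440t + 508199 = 0.
Discriminant: 1440² − 4·508199 = 2073600 − 2032796 = 40804; √40804 = 202.
q = (1440 − 202)/2 = 619, p = (1440 + 202)/2 = 821.
Check: 619 · 821 = 508199.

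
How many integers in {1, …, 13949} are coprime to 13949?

12096

Factor: 13949 = 13 · 29 · 37.
φ(13949) = (13−1) · (29−1) · (37−1) = 12 · 28 · 36 = 12096.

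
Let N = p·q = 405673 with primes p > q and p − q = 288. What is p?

Since p = q + 288, we have 405673 = q(q + 288), so q² + 288q − 405673 = 0.
Discriminant: 288² + 4·405673 = 82944 + 1622692 = 1705636; √1705636 = 1306.
q = (−288 + 1306)/2 = 509, and p = q + 288 = 797.
Check: 509 · 797 = 405673.

797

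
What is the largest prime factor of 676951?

676951 = 11 · 61541
61541 = 19 · 3239
3239 = 41 · 79
79 is prime.
So 676951 = 11 · 19 · 41 · 79; the largest prime factor is 79.

79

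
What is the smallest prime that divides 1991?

11

1991 is odd.
Digit sum 20, not divisible by 3.
Ends in 1: not divisible by 5.
7: 1991 = 7·284 + 3
11: 1991 = 11·181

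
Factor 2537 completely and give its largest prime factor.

59

2537 = 43 · 59
59 is prime.
So 2537 = 43 · 59; the largest prime factor is 59.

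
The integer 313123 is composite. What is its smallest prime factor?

17

313123 is odd.
Digit sum 13, not divisible by 3.
Ends in 3: not divisible by 5.
7: 313123 = 7·44731 + 6
11: 313123 = 11·28465 + 8
13: 313123 = 13·24086 + 5
17: 313123 = 17·18419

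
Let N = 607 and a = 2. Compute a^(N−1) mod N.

1

2^1 ≡ 2 (mod 607)
2^2 ≡ 2^2 = 4 ≡ 4 (mod 607)
2^4 ≡ 4^2 = 16 ≡ 16 (mod 607)
2^8 ≡ 16^2 = 256 ≡ 256 (mod 607)
2^16 ≡ 256^2 = 65536 ≡ 587 (mod 607)
2^32 ≡ 587^2 = 344569 ≡ 400 (mod 607)
2^64 ≡ 400^2 = 160000 ≡ 359 (mod 607)
2^128 ≡ 359^2 = 128881 ≡ 197 (mod 607)
2^256 ≡ 197^2 = 38809 ≡ 568 (mod 607)
2^512 ≡ 568^2 = 322624 ≡ 307 (mod 607)
606 = 512 + 64 + 16 + 8 + 4 + 2 in binary powers of 2.
So 2^606 ≡ 307 · 359 · 587 · 256 · 16 · 4 ≡ 1 (mod 607).
Since the result is 1, base 2 gives no evidence that 607 is composite.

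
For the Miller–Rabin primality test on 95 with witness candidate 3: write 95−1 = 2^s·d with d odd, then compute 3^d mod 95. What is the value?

67

95 − 1 = 94 = 2^1 · 47, so d = 47.
3^1 ≡ 3 (mod 95)
3^2 ≡ 3^2 = 9 ≡ 9 (mod 95)
3^4 ≡ 9^2 = 81 ≡ 81 (mod 95)
3^8 ≡ 81^2 = 6561 ≡ 6 (mod 95)
3^16 ≡ 6^2 = 36 ≡ 36 (mod 95)
3^32 ≡ 36^2 = 1296 ≡ 61 (mod 95)
47 = 32 + 8 + 4 + 2 + 1 in binary powers of 2.
So 3^47 ≡ 61 · 6 · 81 · 9 · 3 ≡ 67 (mod 95).
Squaring chain: 67; never reaches −1, so base 3 is a Miller–Rabin witness that 95 is composite.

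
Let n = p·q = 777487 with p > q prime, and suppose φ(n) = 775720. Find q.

φ(n) = (p−1)(q−1) = n − (p+q) + 1, so p + q = 777487 − 775720 + 1 = 1768.
p and q are the roots of t² − 1768t + 777487 = 0.
Discriminant: 1768² − 4·777487 = 3125824 − 3109948 = 15876; √15876 = 126.
q = (1768 − 126)/2 = 821, p = (1768 + 126)/2 = 947.
Check: 821 · 947 = 777487.

821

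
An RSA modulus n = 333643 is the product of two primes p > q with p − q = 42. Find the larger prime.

Since p = q + 42, we have 333643 = q(q + 42), so q² + 42q − 333643 = 0.
Discriminant: 42² + 4·333643 = 1764 + 1334572 = 1336336; √1336336 = 1156.
q = (−42 + 1156)/2 = 557, and p = q + 42 = 599.
Check: 557 · 599 = 333643.

599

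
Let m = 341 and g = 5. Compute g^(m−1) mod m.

5^1 ≡ 5 (mod 341)
5^2 ≡ 5^2 = 25 ≡ 25 (mod 341)
5^4 ≡ 25^2 = 625 ≡ 284 (mod 341)
5^8 ≡ 284^2 = 80656 ≡ 180 (mod 341)
5^16 ≡ 180^2 = 32400 ≡ 5 (mod 341)
5^32 ≡ 5^2 = 25 ≡ 25 (mod 341)
5^64 ≡ 25^2 = 625 ≡ 284 (mod 341)
5^128 ≡ 284^2 = 80656 ≡ 180 (mod 341)
5^256 ≡ 180^2 = 32400 ≡ 5 (mod 341)
340 = 256 + 64 + 16 + 4 in binary powers of 2.
So 5^340 ≡ 5 · 284 · 5 · 284 ≡ 67 (mod 341).
Since 67 ≠ 1, base 5 is a Fermat witness: 341 is composite.

67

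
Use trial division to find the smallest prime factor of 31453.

31453 is odd.
Digit sum 16, not divisible by 3.
Ends in 3: not divisible by 5.
7: 31453 = 7·4493 + 2
11: 31453 = 11·2859 + 4
13: 31453 = 13·2419 + 6
17: 31453 = 17·1850 + 3
19: 31453 = 19·1655 + 8
23: 31453 = 23·1367 + 12
29: 31453 = 29·1084 + 17
31: 31453 = 31·1014 + 19
37: 31453 = 37·850 + 3
41: 31453 = 41·767 + 6
43: 31453 = 43·731 + 20
47: 31453 = 47·669 + 10
53: 31453 = 53·593 + 24
59: 31453 = 59·533 + 6
61: 31453 = 61·515 + 38
67: 31453 = 67·469 + 30
71: 31453 = 71·443

71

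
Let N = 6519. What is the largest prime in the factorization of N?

53

6519 = 3 · 2173
2173 = 41 · 53
53 is prime.
So 6519 = 3 · 41 · 53; the largest prime factor is 53.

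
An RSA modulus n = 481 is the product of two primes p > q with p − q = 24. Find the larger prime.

37

Since p = q + 24, we have 481 = q(q + 24), so q² + 24q − 481 = 0.
Discriminant: 24² + 4·481 = 576 + 1924 = 2500; √2500 = 50.
q = (−24 + 50)/2 = 13, and p = q + 24 = 37.
Check: 13 · 37 = 481.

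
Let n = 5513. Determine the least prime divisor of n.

37

5513 is odd.
Digit sum 14, not divisible by 3.
Ends in 3: not divisible by 5.
7: 5513 = 7·787 + 4
11: 5513 = 11·501 + 2
13: 5513 = 13·424 + 1
17: 5513 = 17·324 + 5
19: 5513 = 19·290 + 3
23: 5513 = 23·239 + 16
29: 5513 = 29·190 + 3
31: 5513 = 31·177 + 26
37: 5513 = 37·149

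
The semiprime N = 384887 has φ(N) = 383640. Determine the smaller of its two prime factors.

φ(n) = (p−1)(q−1) = n − (p+q) + 1, so p + q = 384887 − 383640 + 1 = 1248.
p and q are the roots of t² − 1248t + 384887 = 0.
Discriminant: 1248² − 4·384887 = 1557504 − 1539548 = 17956; √17956 = 134.
q = (1248 − 134)/2 = 557, p = (1248 + 134)/2 = 691.
Check: 557 · 691 = 384887.

557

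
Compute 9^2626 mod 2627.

9^1 ≡ 9 (mod 2627)
9^2 ≡ 9^2 = 81 ≡ 81 (mod 2627)
9^4 ≡ 81^2 = 6561 ≡ 1307 (mod 2627)
9^8 ≡ 1307^2 = 1708249 ≡ 699 (mod 2627)
9^16 ≡ 699^2 = 488601 ≡ 2606 (mod 2627)
9^32 ≡ 2606^2 = 6791236 ≡ 441 (mod 2627)
9^64 ≡ 441^2 = 194481 ≡ 83 (mod 2627)
9^128 ≡ 83^2 = 6889 ≡ 1635 (mod 2627)
9^256 ≡ 1635^2 = 2673225 ≡ 1566 (mod 2627)
9^512 ≡ 1566^2 = 2452356 ≡ 1365 (mod 2627)
9^1024 ≡ 1365^2 = 1863225 ≡ 682 (mod 2627)
9^2048 ≡ 682^2 = 465124 ≡ 145 (mod 2627)
2626 = 2048 + 512 + 64 + 2 in binary powers of 2.
So 9^2626 ≡ 145 · 1365 · 83 · 81 ≡ 719 (mod 2627).
Since 719 ≠ 1, base 9 is a Fermat witness: 2627 is composite.

719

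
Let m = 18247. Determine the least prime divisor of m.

71

18247 is odd.
Digit sum 22, not divisible by 3.
Ends in 7: not divisible by 5.
7: 18247 = 7·2606 + 5
11: 18247 = 11·1658 + 9
13: 18247 = 13·1403 + 8
17: 18247 = 17·1073 + 6
19: 18247 = 19·960 + 7
23: 18247 = 23·793 + 8
29: 18247 = 29·629 + 6
31: 18247 = 31·588 + 19
37: 18247 = 37·493 + 6
41: 18247 = 41·445 + 2
43: 18247 = 43·424 + 15
47: 18247 = 47·388 + 11
53: 18247 = 53·344 + 15
59: 18247 = 59·309 + 16
61: 18247 = 61·299 + 8
67: 18247 = 67·272 + 23
71: 18247 = 71·257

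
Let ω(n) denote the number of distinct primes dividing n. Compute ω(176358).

176358 = 2 · 88179
88179 = 3 · 29393
29393 = 7 · 4199
4199 = 13 · 323
323 = 17 · 19
176358 = 2 · 3 · 7 · 13 · 17 · 19, which has 6 distinct prime factors.

6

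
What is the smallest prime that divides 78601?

78601 is odd.
Digit sum 22, not divisible by 3.
Ends in 1: not divisible by 5.
7: 78601 = 7·11228 + 5
11: 78601 = 11·7145 + 6
13: 78601 = 13·6046 + 3
17: 78601 = 17·4623 + 10
19: 78601 = 19·4136 + 17
23: 78601 = 23·3417 + 10
29: 78601 = 29·2710 + 11
31: 78601 = 31·2535 + 16
37: 78601 = 37·2124 + 13
41: 78601 = 41·1917 + 4
43: 78601 = 43·1827 + 40
47: 78601 = 47·1672 + 17
53: 78601 = 53·1483 + 2
59: 78601 = 59·1332 + 13
61: 78601 = 61·1288 + 33
67: 78601 = 67·1173 + 10
71: 78601 = 71·1107 + 4
73: 78601 = 73·1076 + 53
79: 78601 = 79·994 + 75
83: 78601 = 83·947

83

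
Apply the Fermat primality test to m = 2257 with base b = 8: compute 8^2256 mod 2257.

8^1 ≡ 8 (mod 2257)
8^2 ≡ 8^2 = 64 ≡ 64 (mod 2257)
8^4 ≡ 64^2 = 4096 ≡ 1839 (mod 2257)
8^8 ≡ 1839^2 = 3381921 ≡ 935 (mod 2257)
8^16 ≡ 935^2 = 874225 ≡ 766 (mod 2257)
8^32 ≡ 766^2 = 586756 ≡ 2193 (mod 2257)
8^64 ≡ 2193^2 = 4809249 ≡ 1839 (mod 2257)
8^128 ≡ 1839^2 = 3381921 ≡ 935 (mod 2257)
8^256 ≡ 935^2 = 874225 ≡ 766 (mod 2257)
8^512 ≡ 766^2 = 586756 ≡ 2193 (mod 2257)
8^1024 ≡ 2193^2 = 4809249 ≡ 1839 (mod 2257)
8^2048 ≡ 1839^2 = 3381921 ≡ 935 (mod 2257)
2256 = 2048 + 128 + 64 + 16 in binary powers of 2.
So 8^2256 ≡ 935 · 935 · 1839 · 766 ≡ 1925 (mod 2257).
Since 1925 ≠ 1, base 8 is a Fermat witness: 2257 is composite.

1925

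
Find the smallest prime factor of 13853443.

97

13853443 is odd.
Digit sum 31, not divisible by 3.
Ends in 3: not divisible by 5.
7: 13853443 = 7·1979063 + 2
11: 13853443 = 11·1259403 + 10
13: 13853443 = 13·1065649 + 6
17: 13853443 = 17·814908 + 7
19: 13853443 = 19·729128 + 11
23: 13853443 = 23·602323 + 14
29: 13853443 = 29·477704 + 27
31: 13853443 = 31·446885 + 8
37: 13853443 = 37·374417 + 14
41: 13853443 = 41·337888 + 35
43: 13853443 = 43·322173 + 4
47: 13853443 = 47·294754 + 5
53: 13853443 = 53·261385 + 38
59: 13853443 = 59·234804 + 7
61: 13853443 = 61·227105 + 38
67: 13853443 = 67·206767 + 54
71: 13853443 = 71·195118 + 65
73: 13853443 = 73·189773 + 14
79: 13853443 = 79·175360 + 3
83: 13853443 = 83·166908 + 79
89: 13853443 = 89·155656 + 59
97: 13853443 = 97·142819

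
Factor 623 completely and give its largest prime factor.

89

623 = 7 · 89
89 is prime.
So 623 = 7 · 89; the largest prime factor is 89.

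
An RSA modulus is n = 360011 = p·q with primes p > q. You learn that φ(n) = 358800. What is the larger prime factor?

691

φ(n) = (p−1)(q−1) = n − (p+q) + 1, so p + q = 360011 − 358800 + 1 = 1212.
p and q are the roots of t² − 1212t + 360011 = 0.
Discriminant: 1212² − 4·360011 = 1468944 − 1440044 = 28900; √28900 = 170.
q = (1212 − 170)/2 = 521, p = (1212 + 170)/2 = 691.
Check: 521 · 691 = 360011.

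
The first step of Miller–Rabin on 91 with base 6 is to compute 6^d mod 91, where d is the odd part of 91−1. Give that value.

83

91 − 1 = 90 = 2^1 · 45, so d = 45.
6^1 ≡ 6 (mod 91)
6^2 ≡ 6^2 = 36 ≡ 36 (mod 91)
6^4 ≡ 36^2 = 1296 ≡ 22 (mod 91)
6^8 ≡ 22^2 = 484 ≡ 29 (mod 91)
6^16 ≡ 29^2 = 841 ≡ 22 (mod 91)
6^32 ≡ 22^2 = 484 ≡ 29 (mod 91)
45 = 32 + 8 + 4 + 1 in binary powers of 2.
So 6^45 ≡ 29 · 29 · 22 · 6 ≡ 83 (mod 91).
Squaring chain: 83; never reaches −1, so base 6 is a Miller–Rabin witness that 91 is composite.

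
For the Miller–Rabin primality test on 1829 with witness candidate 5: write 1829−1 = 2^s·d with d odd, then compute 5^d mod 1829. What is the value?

1829 − 1 = 1828 = 2^2 · 457, so d = 457.
5^1 ≡ 5 (mod 1829)
5^2 ≡ 5^2 = 25 ≡ 25 (mod 1829)
5^4 ≡ 25^2 = 625 ≡ 625 (mod 1829)
5^8 ≡ 625^2 = 390625 ≡ 1048 (mod 1829)
5^16 ≡ 1048^2 = 1098304 ≡ 904 (mod 1829)
5^32 ≡ 904^2 = 817216 ≡ 1482 (mod 1829)
5^64 ≡ 1482^2 = 2196324 ≡ 1524 (mod 1829)
5^128 ≡ 1524^2 = 2322576 ≡ 1575 (mod 1829)
5^256 ≡ 1575^2 = 2480625 ≡ 501 (mod 1829)
457 = 256 + 128 + 64 + 8 + 1 in binary powers of 2.
So 5^457 ≡ 501 · 1575 · 1524 · 1048 · 5 ≡ 1462 (mod 1829).
Squaring chain: 1462 → 1172; never reaches −1, so base 5 is a Miller–Rabin witness that 1829 is composite.

1462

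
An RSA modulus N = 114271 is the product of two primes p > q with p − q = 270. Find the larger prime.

Since p = q + 270, we have 114271 = q(q + 270), so q² + 270q − 114271 = 0.
Discriminant: 270² + 4·114271 = 72900 + 457084 = 529984; √529984 = 728.
q = (−270 + 728)/2 = 229, and p = q + 270 = 499.
Check: 229 · 499 = 114271.

499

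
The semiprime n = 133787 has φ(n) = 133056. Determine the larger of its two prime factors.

φ(n) = (p−1)(q−1) = n − (p+q) + 1, so p + q = 133787 − 133056 + 1 = 732.
p and q are the roots of t² − 732t + 133787 = 0.
Discriminant: 732² − 4·133787 = 535824 − 535148 = 676; √676 = 26.
q = (732 − 26)/2 = 353, p = (732 + 26)/2 = 379.
Check: 353 · 379 = 133787.

379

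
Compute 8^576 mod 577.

1

8^1 ≡ 8 (mod 577)
8^2 ≡ 8^2 = 64 ≡ 64 (mod 577)
8^4 ≡ 64^2 = 4096 ≡ 57 (mod 577)
8^8 ≡ 57^2 = 3249 ≡ 364 (mod 577)
8^16 ≡ 364^2 = 132496 ≡ 363 (mod 577)
8^32 ≡ 363^2 = 131769 ≡ 213 (mod 577)
8^64 ≡ 213^2 = 45369 ≡ 363 (mod 577)
8^128 ≡ 363^2 = 131769 ≡ 213 (mod 577)
8^256 ≡ 213^2 = 45369 ≡ 363 (mod 577)
8^512 ≡ 363^2 = 131769 ≡ 213 (mod 577)
576 = 512 + 64 in binary powers of 2.
So 8^576 ≡ 213 · 363 ≡ 1 (mod 577).
Since the result is 1, base 8 gives no evidence that 577 is composite.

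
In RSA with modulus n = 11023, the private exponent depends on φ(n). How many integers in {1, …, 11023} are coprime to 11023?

Factor: 11023 = 73 · 151.
φ(11023) = (73−1) · (151−1) = 72 · 150 = 10800.

10800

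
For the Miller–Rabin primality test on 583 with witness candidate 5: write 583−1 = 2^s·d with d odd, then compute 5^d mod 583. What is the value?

583 − 1 = 582 = 2^1 · 291, so d = 291.
5^1 ≡ 5 (mod 583)
5^2 ≡ 5^2 = 25 ≡ 25 (mod 583)
5^4 ≡ 25^2 = 625 ≡ 42 (mod 583)
5^8 ≡ 42^2 = 1764 ≡ 15 (mod 583)
5^16 ≡ 15^2 = 225 ≡ 225 (mod 583)
5^32 ≡ 225^2 = 50625 ≡ 487 (mod 583)
5^64 ≡ 487^2 = 237169 ≡ 471 (mod 583)
5^128 ≡ 471^2 = 221841 ≡ 301 (mod 583)
5^256 ≡ 301^2 = 90601 ≡ 236 (mod 583)
291 = 256 + 32 + 2 + 1 in binary powers of 2.
So 5^291 ≡ 236 · 487 · 25 · 5 ≡ 214 (mod 583).
Squaring chain: 214; never reaches −1, so base 5 is a Miller–Rabin witness that 583 is composite.

214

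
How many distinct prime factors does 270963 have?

270963 = 3^2 · 30107
30107 = 7 · 4301
4301 = 11 · 391
391 = 17 · 23
270963 = 3^2 · 7 · 11 · 17 · 23, which has 5 distinct prime factors.

5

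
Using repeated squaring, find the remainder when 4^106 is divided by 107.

1

4^1 ≡ 4 (mod 107)
4^2 ≡ 4^2 = 16 ≡ 16 (mod 107)
4^4 ≡ 16^2 = 256 ≡ 42 (mod 107)
4^8 ≡ 42^2 = 1764 ≡ 52 (mod 107)
4^16 ≡ 52^2 = 2704 ≡ 29 (mod 107)
4^32 ≡ 29^2 = 841 ≡ 92 (mod 107)
4^64 ≡ 92^2 = 8464 ≡ 11 (mod 107)
106 = 64 + 32 + 8 + 2 in binary powers of 2.
So 4^106 ≡ 11 · 92 · 52 · 16 ≡ 1 (mod 107).
Since the result is 1, base 4 gives no evidence that 107 is composite.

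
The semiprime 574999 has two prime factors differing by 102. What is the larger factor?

Since p = q + 102, we have 574999 = q(q + 102), so q² + 102q − 574999 = 0.
Discriminant: 102² + 4·574999 = 10404 + 2299996 = 2310400; √2310400 = 1520.
q = (−102 + 1520)/2 = 709, and p = q + 102 = 811.
Check: 709 · 811 = 574999.

811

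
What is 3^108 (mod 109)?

1

3^1 ≡ 3 (mod 109)
3^2 ≡ 3^2 = 9 ≡ 9 (mod 109)
3^4 ≡ 9^2 = 81 ≡ 81 (mod 109)
3^8 ≡ 81^2 = 6561 ≡ 21 (mod 109)
3^16 ≡ 21^2 = 441 ≡ 5 (mod 109)
3^32 ≡ 5^2 = 25 ≡ 25 (mod 109)
3^64 ≡ 25^2 = 625 ≡ 80 (mod 109)
108 = 64 + 32 + 8 + 4 in binary powers of 2.
So 3^108 ≡ 80 · 25 · 21 · 81 ≡ 1 (mod 109).
Since the result is 1, base 3 gives no evidence that 109 is composite.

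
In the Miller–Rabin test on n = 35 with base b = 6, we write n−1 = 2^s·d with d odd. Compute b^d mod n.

35 − 1 = 34 = 2^1 · 17, so d = 17.
6^1 ≡ 6 (mod 35)
6^2 ≡ 6^2 = 36 ≡ 1 (mod 35)
6^4 ≡ 1^2 = 1 ≡ 1 (mod 35)
6^8 ≡ 1^2 = 1 ≡ 1 (mod 35)
6^16 ≡ 1^2 = 1 ≡ 1 (mod 35)
17 = 16 + 1 in binary powers of 2.
So 6^17 ≡ 1 · 6 ≡ 6 (mod 35).
Squaring chain: 6; never reaches −1, so base 6 is a Miller–Rabin witness that 35 is composite.

6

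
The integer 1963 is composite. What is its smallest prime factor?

13

1963 is odd.
Digit sum 19, not divisible by 3.
Ends in 3: not divisible by 5.
7: 1963 = 7·280 + 3
11: 1963 = 11·178 + 5
13: 1963 = 13·151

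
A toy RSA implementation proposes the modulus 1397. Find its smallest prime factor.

1397 is odd.
Digit sum 20, not divisible by 3.
Ends in 7: not divisible by 5.
7: 1397 = 7·199 + 4
11: 1397 = 11·127

11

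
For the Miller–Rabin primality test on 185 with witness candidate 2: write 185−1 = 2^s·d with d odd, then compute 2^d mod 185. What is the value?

153

185 − 1 = 184 = 2^3 · 23, so d = 23.
2^1 ≡ 2 (mod 185)
2^2 ≡ 2^2 = 4 ≡ 4 (mod 185)
2^4 ≡ 4^2 = 16 ≡ 16 (mod 185)
2^8 ≡ 16^2 = 256 ≡ 71 (mod 185)
2^16 ≡ 71^2 = 5041 ≡ 46 (mod 185)
23 = 16 + 4 + 2 + 1 in binary powers of 2.
So 2^23 ≡ 46 · 16 · 4 · 2 ≡ 153 (mod 185).
Squaring chain: 153 → 99 → 181; never reaches −1, so base 2 is a Miller–Rabin witness that 185 is composite.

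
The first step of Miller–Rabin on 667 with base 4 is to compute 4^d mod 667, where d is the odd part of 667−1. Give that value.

179

667 − 1 = 666 = 2^1 · 333, so d = 333.
4^1 ≡ 4 (mod 667)
4^2 ≡ 4^2 = 16 ≡ 16 (mod 667)
4^4 ≡ 16^2 = 256 ≡ 256 (mod 667)
4^8 ≡ 256^2 = 65536 ≡ 170 (mod 667)
4^16 ≡ 170^2 = 28900 ≡ 219 (mod 667)
4^32 ≡ 219^2 = 47961 ≡ 604 (mod 667)
4^64 ≡ 604^2 = 364816 ≡ 634 (mod 667)
4^128 ≡ 634^2 = 401956 ≡ 422 (mod 667)
4^256 ≡ 422^2 = 178084 ≡ 662 (mod 667)
333 = 256 + 64 + 8 + 4 + 1 in binary powers of 2.
So 4^333 ≡ 662 · 634 · 170 · 256 · 4 ≡ 179 (mod 667).
Squaring chain: 179; never reaches −1, so base 4 is a Miller–Rabin witness that 667 is composite.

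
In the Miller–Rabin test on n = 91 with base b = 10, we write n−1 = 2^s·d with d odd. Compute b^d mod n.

90

91 − 1 = 90 = 2^1 · 45, so d = 45.
10^1 ≡ 10 (mod 91)
10^2 ≡ 10^2 = 100 ≡ 9 (mod 91)
10^4 ≡ 9^2 = 81 ≡ 81 (mod 91)
10^8 ≡ 81^2 = 6561 ≡ 9 (mod 91)
10^16 ≡ 9^2 = 81 ≡ 81 (mod 91)
10^32 ≡ 81^2 = 6561 ≡ 9 (mod 91)
45 = 32 + 8 + 4 + 1 in binary powers of 2.
So 10^45 ≡ 9 · 9 · 81 · 10 ≡ 90 (mod 91).
Since 10^d ≡ 90 (mod 91), base 10 does not prove 91 composite.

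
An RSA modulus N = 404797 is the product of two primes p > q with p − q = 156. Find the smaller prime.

563

Since p = q + 156, we have 404797 = q(q + 156), so q² + 156q − 404797 = 0.
Discriminant: 156² + 4·404797 = 24336 + 1619188 = 1643524; √1643524 = 1282.
q = (−156 + 1282)/2 = 563, and p = q + 156 = 719.
Check: 563 · 719 = 404797.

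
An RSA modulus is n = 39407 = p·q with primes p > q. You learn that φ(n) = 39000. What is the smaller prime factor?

157

φ(n) = (p−1)(q−1) = n − (p+q) + 1, so p + q = 39407 − 39000 + 1 = 408.
p and q are the roots of t² − 408t + 39407 = 0.
Discriminant: 408² − 4·39407 = 166464 − 157628 = 8836; √8836 = 94.
q = (408 − 94)/2 = 157, p = (408 + 94)/2 = 251.
Check: 157 · 251 = 39407.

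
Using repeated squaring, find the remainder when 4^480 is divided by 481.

417

4^1 ≡ 4 (mod 481)
4^2 ≡ 4^2 = 16 ≡ 16 (mod 481)
4^4 ≡ 16^2 = 256 ≡ 256 (mod 481)
4^8 ≡ 256^2 = 65536 ≡ 120 (mod 481)
4^16 ≡ 120^2 = 14400 ≡ 451 (mod 481)
4^32 ≡ 451^2 = 203401 ≡ 419 (mod 481)
4^64 ≡ 419^2 = 175561 ≡ 477 (mod 481)
4^128 ≡ 477^2 = 227529 ≡ 16 (mod 481)
4^256 ≡ 16^2 = 256 ≡ 256 (mod 481)
480 = 256 + 128 + 64 + 32 in binary powers of 2.
So 4^480 ≡ 256 · 16 · 477 · 419 ≡ 417 (mod 481).
Since 417 ≠ 1, base 4 is a Fermat witness: 481 is composite.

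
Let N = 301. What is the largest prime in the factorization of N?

301 = 7 · 43
43 is prime.
So 301 = 7 · 43; the largest prime factor is 43.

43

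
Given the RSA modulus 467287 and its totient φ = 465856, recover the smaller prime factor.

503

φ(n) = (p−1)(q−1) = n − (p+q) + 1, so p + q = 467287 − 465856 + 1 = 1432.
p and q are the roots of t² − 1432t + 467287 = 0.
Discriminant: 1432² − 4·467287 = 2050624 − 1869148 = 181476; √181476 = 426.
q = (1432 − 426)/2 = 503, p = (1432 + 426)/2 = 929.
Check: 503 · 929 = 467287.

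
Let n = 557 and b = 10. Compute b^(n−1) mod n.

1

10^1 ≡ 10 (mod 557)
10^2 ≡ 10^2 = 100 ≡ 100 (mod 557)
10^4 ≡ 100^2 = 10000 ≡ 531 (mod 557)
10^8 ≡ 531^2 = 281961 ≡ 119 (mod 557)
10^16 ≡ 119^2 = 14161 ≡ 236 (mod 557)
10^32 ≡ 236^2 = 55696 ≡ 553 (mod 557)
10^64 ≡ 553^2 = 305809 ≡ 16 (mod 557)
10^128 ≡ 16^2 = 256 ≡ 256 (mod 557)
10^256 ≡ 256^2 = 65536 ≡ 367 (mod 557)
10^512 ≡ 367^2 = 134689 ≡ 452 (mod 557)
556 = 512 + 32 + 8 + 4 in binary powers of 2.
So 10^556 ≡ 452 · 553 · 119 · 531 ≡ 1 (mod 557).
Since the result is 1, base 10 gives no evidence that 557 is composite.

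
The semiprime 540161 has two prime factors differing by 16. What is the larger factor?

Since p = q + 16, we have 540161 = q(q + 16), so q² + 16q − 540161 = 0.
Discriminant: 16² + 4·540161 = 256 + 2160644 = 2160900; √2160900 = 1470.
q = (−16 + 1470)/2 = 727, and p = q + 16 = 743.
Check: 727 · 743 = 540161.

743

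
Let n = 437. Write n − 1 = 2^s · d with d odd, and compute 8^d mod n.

141

437 − 1 = 436 = 2^2 · 109, so d = 109.
8^1 ≡ 8 (mod 437)
8^2 ≡ 8^2 = 64 ≡ 64 (mod 437)
8^4 ≡ 64^2 = 4096 ≡ 163 (mod 437)
8^8 ≡ 163^2 = 26569 ≡ 349 (mod 437)
8^16 ≡ 349^2 = 121801 ≡ 315 (mod 437)
8^32 ≡ 315^2 = 99225 ≡ 26 (mod 437)
8^64 ≡ 26^2 = 676 ≡ 239 (mod 437)
109 = 64 + 32 + 8 + 4 + 1 in binary powers of 2.
So 8^109 ≡ 239 · 26 · 349 · 163 · 8 ≡ 141 (mod 437).
Squaring chain: 141 → 216; never reaches −1, so base 8 is a Miller–Rabin witness that 437 is composite.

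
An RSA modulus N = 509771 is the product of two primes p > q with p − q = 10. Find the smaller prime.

709

Since p = q + 10, we have 509771 = q(q + 10), so q² + 10q − 509771 = 0.
Discriminant: 10² + 4·509771 = 100 + 2039084 = 2039184; √2039184 = 1428.
q = (−10 + 1428)/2 = 709, and p = q + 10 = 719.
Check: 709 · 719 = 509771.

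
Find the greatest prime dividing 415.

83

415 = 5 · 83
83 is prime.
So 415 = 5 · 83; the largest prime factor is 83.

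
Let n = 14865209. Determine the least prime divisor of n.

14865209 is odd.
Digit sum 35, not divisible by 3.
Ends in 9: not divisible by 5.
7: 14865209 = 7·2123601 + 2
11: 14865209 = 11·1351382 + 7
13: 14865209 = 13·1143477 + 8
17: 14865209 = 17·874424 + 1
19: 14865209 = 19·782379 + 8
23: 14865209 = 23·646313 + 10
29: 14865209 = 29·512593 + 12
31: 14865209 = 31·479522 + 27
37: 14865209 = 37·401762 + 15
41: 14865209 = 41·362566 + 3
43: 14865209 = 43·345702 + 23
47: 14865209 = 47·316281 + 2
53: 14865209 = 53·280475 + 34
59: 14865209 = 59·251952 + 41
61: 14865209 = 61·243691 + 58
67: 14865209 = 67·221868 + 53
71: 14865209 = 71·209369 + 10
73: 14865209 = 73·203633

73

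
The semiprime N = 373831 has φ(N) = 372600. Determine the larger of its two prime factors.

φ(n) = (p−1)(q−1) = n − (p+q) + 1, so p + q = 373831 − 372600 + 1 = 1232.
p and q are the roots of t² − 1232t + 373831 = 0.
Discriminant: 1232² − 4·373831 = 1517824 − 1495324 = 22500; √22500 = 150.
q = (1232 − 150)/2 = 541, p = (1232 + 150)/2 = 691.
Check: 541 · 691 = 373831.

691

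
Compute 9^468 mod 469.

9^1 ≡ 9 (mod 469)
9^2 ≡ 9^2 = 81 ≡ 81 (mod 469)
9^4 ≡ 81^2 = 6561 ≡ 464 (mod 469)
9^8 ≡ 464^2 = 215296 ≡ 25 (mod 469)
9^16 ≡ 25^2 = 625 ≡ 156 (mod 469)
9^32 ≡ 156^2 = 24336 ≡ 417 (mod 469)
9^64 ≡ 417^2 = 173889 ≡ 359 (mod 469)
9^128 ≡ 359^2 = 128881 ≡ 375 (mod 469)
9^256 ≡ 375^2 = 140625 ≡ 394 (mod 469)
468 = 256 + 128 + 64 + 16 + 4 in binary powers of 2.
So 9^468 ≡ 394 · 375 · 359 · 156 · 464 ≡ 64 (mod 469).
Since 64 ≠ 1, base 9 is a Fermat witness: 469 is composite.

64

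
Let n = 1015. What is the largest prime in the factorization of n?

29

1015 = 5 · 203
203 = 7 · 29
29 is prime.
So 1015 = 5 · 7 · 29; the largest prime factor is 29.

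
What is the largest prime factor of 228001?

228001 = 41 · 5561
5561 = 67 · 83
83 is prime.
So 228001 = 41 · 67 · 83; the largest prime factor is 83.

83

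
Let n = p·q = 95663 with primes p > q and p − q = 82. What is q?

271

Since p = q + 82, we have 95663 = q(q + 82), so q² + 82q − 95663 = 0.
Discriminant: 82² + 4·95663 = 6724 + 382652 = 389376; √389376 = 624.
q = (−82 + 624)/2 = 271, and p = q + 82 = 353.
Check: 271 · 353 = 95663.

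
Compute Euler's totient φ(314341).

295152

Factor: 314341 = 23 · 79 · 173.
φ(314341) = (23−1) · (79−1) · (173−1) = 22 · 78 · 172 = 295152.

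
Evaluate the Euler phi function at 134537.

Factor: 134537 = 13 · 79 · 131.
φ(134537) = (13−1) · (79−1) · (131−1) = 12 · 78 · 130 = 121680.

121680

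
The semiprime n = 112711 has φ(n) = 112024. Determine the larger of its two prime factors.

419

φ(n) = (p−1)(q−1) = n − (p+q) + 1, so p + q = 112711 − 112024 + 1 = 688.
p and q are the roots of t² − 688t + 112711 = 0.
Discriminant: 688² − 4·112711 = 473344 − 450844 = 22500; √22500 = 150.
q = (688 − 150)/2 = 269, p = (688 + 150)/2 = 419.
Check: 269 · 419 = 112711.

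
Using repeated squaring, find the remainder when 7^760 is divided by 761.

7^1 ≡ 7 (mod 761)
7^2 ≡ 7^2 = 49 ≡ 49 (mod 761)
7^4 ≡ 49^2 = 2401 ≡ 118 (mod 761)
7^8 ≡ 118^2 = 13924 ≡ 226 (mod 761)
7^16 ≡ 226^2 = 51076 ≡ 89 (mod 761)
7^32 ≡ 89^2 = 7921 ≡ 311 (mod 761)
7^64 ≡ 311^2 = 96721 ≡ 74 (mod 761)
7^128 ≡ 74^2 = 5476 ≡ 149 (mod 761)
7^256 ≡ 149^2 = 22201 ≡ 132 (mod 761)
7^512 ≡ 132^2 = 17424 ≡ 682 (mod 761)
760 = 512 + 128 + 64 + 32 + 16 + 8 in binary powers of 2.
So 7^760 ≡ 682 · 149 · 74 · 311 · 89 · 226 ≡ 1 (mod 761).
Since the result is 1, base 7 gives no evidence that 761 is composite.

1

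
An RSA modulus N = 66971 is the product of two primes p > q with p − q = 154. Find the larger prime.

Since p = q + 154, we have 66971 = q(q + 154), so q² + 154q − 66971 = 0.
Discriminant: 154² + 4·66971 = 23716 + 267884 = 291600; √291600 = 540.
q = (−154 + 540)/2 = 193, and p = q + 154 = 347.
Check: 193 · 347 = 66971.

347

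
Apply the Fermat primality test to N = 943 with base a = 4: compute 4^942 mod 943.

836

4^1 ≡ 4 (mod 943)
4^2 ≡ 4^2 = 16 ≡ 16 (mod 943)
4^4 ≡ 16^2 = 256 ≡ 256 (mod 943)
4^8 ≡ 256^2 = 65536 ≡ 469 (mod 943)
4^16 ≡ 469^2 = 219961 ≡ 242 (mod 943)
4^32 ≡ 242^2 = 58564 ≡ 98 (mod 943)
4^64 ≡ 98^2 = 9604 ≡ 174 (mod 943)
4^128 ≡ 174^2 = 30276 ≡ 100 (mod 943)
4^256 ≡ 100^2 = 10000 ≡ 570 (mod 943)
4^512 ≡ 570^2 = 324900 ≡ 508 (mod 943)
942 = 512 + 256 + 128 + 32 + 8 + 4 + 2 in binary powers of 2.
So 4^942 ≡ 508 · 570 · 100 · 98 · 469 · 256 · 16 ≡ 836 (mod 943).
Since 836 ≠ 1, base 4 is a Fermat witness: 943 is composite.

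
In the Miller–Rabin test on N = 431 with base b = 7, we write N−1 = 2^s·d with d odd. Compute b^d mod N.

431 − 1 = 430 = 2^1 · 215, so d = 215.
7^1 ≡ 7 (mod 431)
7^2 ≡ 7^2 = 49 ≡ 49 (mod 431)
7^4 ≡ 49^2 = 2401 ≡ 246 (mod 431)
7^8 ≡ 246^2 = 60516 ≡ 176 (mod 431)
7^16 ≡ 176^2 = 30976 ≡ 375 (mod 431)
7^32 ≡ 375^2 = 140625 ≡ 119 (mod 431)
7^64 ≡ 119^2 = 14161 ≡ 369 (mod 431)
7^128 ≡ 369^2 = 136161 ≡ 396 (mod 431)
215 = 128 + 64 + 16 + 4 + 2 + 1 in binary powers of 2.
So 7^215 ≡ 396 · 369 · 375 · 246 · 49 · 7 ≡ 430 (mod 431).
Since 7^d ≡ 430 (mod 431), base 7 does not prove 431 composite.

430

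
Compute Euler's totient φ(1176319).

Factor: 1176319 = 67 · 97 · 181.
φ(1176319) = (67−1) · (97−1) · (181−1) = 66 · 96 · 180 = 1140480.

1140480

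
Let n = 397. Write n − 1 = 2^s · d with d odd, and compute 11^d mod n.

397 − 1 = 396 = 2^2 · 99, so d = 99.
11^1 ≡ 11 (mod 397)
11^2 ≡ 11^2 = 121 ≡ 121 (mod 397)
11^4 ≡ 121^2 = 14641 ≡ 349 (mod 397)
11^8 ≡ 349^2 = 121801 ≡ 319 (mod 397)
11^16 ≡ 319^2 = 101761 ≡ 129 (mod 397)
11^32 ≡ 129^2 = 16641 ≡ 364 (mod 397)
11^64 ≡ 364^2 = 132496 ≡ 295 (mod 397)
99 = 64 + 32 + 2 + 1 in binary powers of 2.
So 11^99 ≡ 295 · 364 · 121 · 11 ≡ 1 (mod 397).
Since 11^d ≡ 1 (mod 397), base 11 does not prove 397 composite.

1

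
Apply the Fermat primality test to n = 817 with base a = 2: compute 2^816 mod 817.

102

2^1 ≡ 2 (mod 817)
2^2 ≡ 2^2 = 4 ≡ 4 (mod 817)
2^4 ≡ 4^2 = 16 ≡ 16 (mod 817)
2^8 ≡ 16^2 = 256 ≡ 256 (mod 817)
2^16 ≡ 256^2 = 65536 ≡ 176 (mod 817)
2^32 ≡ 176^2 = 30976 ≡ 747 (mod 817)
2^64 ≡ 747^2 = 558009 ≡ 815 (mod 817)
2^128 ≡ 815^2 = 664225 ≡ 4 (mod 817)
2^256 ≡ 4^2 = 16 ≡ 16 (mod 817)
2^512 ≡ 16^2 = 256 ≡ 256 (mod 817)
816 = 512 + 256 + 32 + 16 in binary powers of 2.
So 2^816 ≡ 256 · 16 · 747 · 176 ≡ 102 (mod 817).
Since 102 ≠ 1, base 2 is a Fermat witness: 817 is composite.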